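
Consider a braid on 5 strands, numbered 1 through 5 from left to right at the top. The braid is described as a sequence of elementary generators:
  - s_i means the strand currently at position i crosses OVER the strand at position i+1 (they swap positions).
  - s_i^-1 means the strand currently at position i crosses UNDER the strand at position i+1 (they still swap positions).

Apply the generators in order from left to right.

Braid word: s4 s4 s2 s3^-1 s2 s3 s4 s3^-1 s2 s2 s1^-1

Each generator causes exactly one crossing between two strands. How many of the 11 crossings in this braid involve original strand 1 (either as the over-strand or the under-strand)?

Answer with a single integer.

Answer: 1

Derivation:
Gen 1: crossing 4x5. Involves strand 1? no. Count so far: 0
Gen 2: crossing 5x4. Involves strand 1? no. Count so far: 0
Gen 3: crossing 2x3. Involves strand 1? no. Count so far: 0
Gen 4: crossing 2x4. Involves strand 1? no. Count so far: 0
Gen 5: crossing 3x4. Involves strand 1? no. Count so far: 0
Gen 6: crossing 3x2. Involves strand 1? no. Count so far: 0
Gen 7: crossing 3x5. Involves strand 1? no. Count so far: 0
Gen 8: crossing 2x5. Involves strand 1? no. Count so far: 0
Gen 9: crossing 4x5. Involves strand 1? no. Count so far: 0
Gen 10: crossing 5x4. Involves strand 1? no. Count so far: 0
Gen 11: crossing 1x4. Involves strand 1? yes. Count so far: 1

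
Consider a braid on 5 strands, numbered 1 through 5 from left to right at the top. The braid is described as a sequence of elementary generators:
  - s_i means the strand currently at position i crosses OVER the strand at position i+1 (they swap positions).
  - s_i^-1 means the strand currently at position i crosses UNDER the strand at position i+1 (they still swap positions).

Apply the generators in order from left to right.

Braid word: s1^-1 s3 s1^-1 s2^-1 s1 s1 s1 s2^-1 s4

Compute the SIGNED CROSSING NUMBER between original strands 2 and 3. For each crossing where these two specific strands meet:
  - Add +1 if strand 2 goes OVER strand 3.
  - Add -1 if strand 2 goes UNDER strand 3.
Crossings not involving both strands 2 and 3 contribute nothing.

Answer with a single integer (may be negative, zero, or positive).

Answer: 0

Derivation:
Gen 1: crossing 1x2. Both 2&3? no. Sum: 0
Gen 2: crossing 3x4. Both 2&3? no. Sum: 0
Gen 3: crossing 2x1. Both 2&3? no. Sum: 0
Gen 4: crossing 2x4. Both 2&3? no. Sum: 0
Gen 5: crossing 1x4. Both 2&3? no. Sum: 0
Gen 6: crossing 4x1. Both 2&3? no. Sum: 0
Gen 7: crossing 1x4. Both 2&3? no. Sum: 0
Gen 8: crossing 1x2. Both 2&3? no. Sum: 0
Gen 9: crossing 3x5. Both 2&3? no. Sum: 0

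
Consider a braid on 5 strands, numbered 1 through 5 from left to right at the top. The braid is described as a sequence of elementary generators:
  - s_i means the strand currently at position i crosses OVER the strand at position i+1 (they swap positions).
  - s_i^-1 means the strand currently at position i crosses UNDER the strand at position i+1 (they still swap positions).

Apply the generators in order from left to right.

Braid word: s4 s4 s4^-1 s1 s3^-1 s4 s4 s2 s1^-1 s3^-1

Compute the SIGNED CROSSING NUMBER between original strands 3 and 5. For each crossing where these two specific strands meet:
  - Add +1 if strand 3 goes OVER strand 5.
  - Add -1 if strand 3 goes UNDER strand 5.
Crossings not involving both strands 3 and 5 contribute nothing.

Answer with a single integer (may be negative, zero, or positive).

Gen 1: crossing 4x5. Both 3&5? no. Sum: 0
Gen 2: crossing 5x4. Both 3&5? no. Sum: 0
Gen 3: crossing 4x5. Both 3&5? no. Sum: 0
Gen 4: crossing 1x2. Both 3&5? no. Sum: 0
Gen 5: 3 under 5. Both 3&5? yes. Contrib: -1. Sum: -1
Gen 6: crossing 3x4. Both 3&5? no. Sum: -1
Gen 7: crossing 4x3. Both 3&5? no. Sum: -1
Gen 8: crossing 1x5. Both 3&5? no. Sum: -1
Gen 9: crossing 2x5. Both 3&5? no. Sum: -1
Gen 10: crossing 1x3. Both 3&5? no. Sum: -1

Answer: -1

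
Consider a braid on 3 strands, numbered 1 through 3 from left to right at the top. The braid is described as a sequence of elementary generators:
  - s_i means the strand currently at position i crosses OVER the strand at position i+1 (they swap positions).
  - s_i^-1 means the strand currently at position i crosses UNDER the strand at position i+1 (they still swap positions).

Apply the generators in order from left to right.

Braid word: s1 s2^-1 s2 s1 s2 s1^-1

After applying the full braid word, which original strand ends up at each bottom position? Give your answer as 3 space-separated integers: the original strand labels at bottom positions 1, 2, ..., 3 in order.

Gen 1 (s1): strand 1 crosses over strand 2. Perm now: [2 1 3]
Gen 2 (s2^-1): strand 1 crosses under strand 3. Perm now: [2 3 1]
Gen 3 (s2): strand 3 crosses over strand 1. Perm now: [2 1 3]
Gen 4 (s1): strand 2 crosses over strand 1. Perm now: [1 2 3]
Gen 5 (s2): strand 2 crosses over strand 3. Perm now: [1 3 2]
Gen 6 (s1^-1): strand 1 crosses under strand 3. Perm now: [3 1 2]

Answer: 3 1 2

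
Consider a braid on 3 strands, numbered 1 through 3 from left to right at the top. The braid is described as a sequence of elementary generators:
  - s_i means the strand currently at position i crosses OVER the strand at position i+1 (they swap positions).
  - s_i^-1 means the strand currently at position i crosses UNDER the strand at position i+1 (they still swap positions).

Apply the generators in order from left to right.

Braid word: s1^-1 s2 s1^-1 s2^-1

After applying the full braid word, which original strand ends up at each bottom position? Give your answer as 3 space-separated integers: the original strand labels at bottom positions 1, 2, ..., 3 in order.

Gen 1 (s1^-1): strand 1 crosses under strand 2. Perm now: [2 1 3]
Gen 2 (s2): strand 1 crosses over strand 3. Perm now: [2 3 1]
Gen 3 (s1^-1): strand 2 crosses under strand 3. Perm now: [3 2 1]
Gen 4 (s2^-1): strand 2 crosses under strand 1. Perm now: [3 1 2]

Answer: 3 1 2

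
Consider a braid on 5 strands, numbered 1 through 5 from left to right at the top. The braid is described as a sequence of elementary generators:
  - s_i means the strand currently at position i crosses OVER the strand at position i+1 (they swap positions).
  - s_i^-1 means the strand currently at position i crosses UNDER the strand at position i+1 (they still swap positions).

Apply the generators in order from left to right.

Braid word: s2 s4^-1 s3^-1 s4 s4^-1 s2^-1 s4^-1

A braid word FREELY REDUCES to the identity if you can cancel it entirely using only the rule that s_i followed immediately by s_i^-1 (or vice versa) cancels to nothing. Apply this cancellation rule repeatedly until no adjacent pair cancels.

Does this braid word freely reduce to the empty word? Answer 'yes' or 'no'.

Answer: no

Derivation:
Gen 1 (s2): push. Stack: [s2]
Gen 2 (s4^-1): push. Stack: [s2 s4^-1]
Gen 3 (s3^-1): push. Stack: [s2 s4^-1 s3^-1]
Gen 4 (s4): push. Stack: [s2 s4^-1 s3^-1 s4]
Gen 5 (s4^-1): cancels prior s4. Stack: [s2 s4^-1 s3^-1]
Gen 6 (s2^-1): push. Stack: [s2 s4^-1 s3^-1 s2^-1]
Gen 7 (s4^-1): push. Stack: [s2 s4^-1 s3^-1 s2^-1 s4^-1]
Reduced word: s2 s4^-1 s3^-1 s2^-1 s4^-1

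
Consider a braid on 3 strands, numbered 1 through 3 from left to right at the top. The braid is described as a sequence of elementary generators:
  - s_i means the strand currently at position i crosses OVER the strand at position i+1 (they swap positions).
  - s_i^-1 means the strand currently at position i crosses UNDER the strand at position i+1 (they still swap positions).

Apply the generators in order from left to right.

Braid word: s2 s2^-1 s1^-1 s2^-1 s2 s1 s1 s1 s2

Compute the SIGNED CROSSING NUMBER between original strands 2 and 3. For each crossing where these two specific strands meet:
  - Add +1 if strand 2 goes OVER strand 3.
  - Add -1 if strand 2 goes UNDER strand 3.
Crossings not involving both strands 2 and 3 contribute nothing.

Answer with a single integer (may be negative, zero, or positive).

Gen 1: 2 over 3. Both 2&3? yes. Contrib: +1. Sum: 1
Gen 2: 3 under 2. Both 2&3? yes. Contrib: +1. Sum: 2
Gen 3: crossing 1x2. Both 2&3? no. Sum: 2
Gen 4: crossing 1x3. Both 2&3? no. Sum: 2
Gen 5: crossing 3x1. Both 2&3? no. Sum: 2
Gen 6: crossing 2x1. Both 2&3? no. Sum: 2
Gen 7: crossing 1x2. Both 2&3? no. Sum: 2
Gen 8: crossing 2x1. Both 2&3? no. Sum: 2
Gen 9: 2 over 3. Both 2&3? yes. Contrib: +1. Sum: 3

Answer: 3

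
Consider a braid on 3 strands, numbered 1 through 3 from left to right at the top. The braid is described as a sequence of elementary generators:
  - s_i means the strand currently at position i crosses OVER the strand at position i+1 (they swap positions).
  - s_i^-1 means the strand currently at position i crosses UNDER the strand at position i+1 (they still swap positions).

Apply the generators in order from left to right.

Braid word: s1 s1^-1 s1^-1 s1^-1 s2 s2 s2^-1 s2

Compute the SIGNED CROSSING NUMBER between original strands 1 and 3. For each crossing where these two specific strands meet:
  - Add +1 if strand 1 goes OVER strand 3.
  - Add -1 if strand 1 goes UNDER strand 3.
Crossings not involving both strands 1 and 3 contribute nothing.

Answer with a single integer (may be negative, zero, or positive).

Answer: 0

Derivation:
Gen 1: crossing 1x2. Both 1&3? no. Sum: 0
Gen 2: crossing 2x1. Both 1&3? no. Sum: 0
Gen 3: crossing 1x2. Both 1&3? no. Sum: 0
Gen 4: crossing 2x1. Both 1&3? no. Sum: 0
Gen 5: crossing 2x3. Both 1&3? no. Sum: 0
Gen 6: crossing 3x2. Both 1&3? no. Sum: 0
Gen 7: crossing 2x3. Both 1&3? no. Sum: 0
Gen 8: crossing 3x2. Both 1&3? no. Sum: 0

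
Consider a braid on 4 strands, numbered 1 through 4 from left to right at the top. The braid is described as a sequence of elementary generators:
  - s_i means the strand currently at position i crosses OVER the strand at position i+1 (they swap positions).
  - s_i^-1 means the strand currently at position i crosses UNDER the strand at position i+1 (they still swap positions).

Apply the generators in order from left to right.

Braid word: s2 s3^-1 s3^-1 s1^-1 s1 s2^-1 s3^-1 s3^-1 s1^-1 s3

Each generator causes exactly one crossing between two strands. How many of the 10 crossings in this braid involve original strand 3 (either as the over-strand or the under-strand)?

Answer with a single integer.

Gen 1: crossing 2x3. Involves strand 3? yes. Count so far: 1
Gen 2: crossing 2x4. Involves strand 3? no. Count so far: 1
Gen 3: crossing 4x2. Involves strand 3? no. Count so far: 1
Gen 4: crossing 1x3. Involves strand 3? yes. Count so far: 2
Gen 5: crossing 3x1. Involves strand 3? yes. Count so far: 3
Gen 6: crossing 3x2. Involves strand 3? yes. Count so far: 4
Gen 7: crossing 3x4. Involves strand 3? yes. Count so far: 5
Gen 8: crossing 4x3. Involves strand 3? yes. Count so far: 6
Gen 9: crossing 1x2. Involves strand 3? no. Count so far: 6
Gen 10: crossing 3x4. Involves strand 3? yes. Count so far: 7

Answer: 7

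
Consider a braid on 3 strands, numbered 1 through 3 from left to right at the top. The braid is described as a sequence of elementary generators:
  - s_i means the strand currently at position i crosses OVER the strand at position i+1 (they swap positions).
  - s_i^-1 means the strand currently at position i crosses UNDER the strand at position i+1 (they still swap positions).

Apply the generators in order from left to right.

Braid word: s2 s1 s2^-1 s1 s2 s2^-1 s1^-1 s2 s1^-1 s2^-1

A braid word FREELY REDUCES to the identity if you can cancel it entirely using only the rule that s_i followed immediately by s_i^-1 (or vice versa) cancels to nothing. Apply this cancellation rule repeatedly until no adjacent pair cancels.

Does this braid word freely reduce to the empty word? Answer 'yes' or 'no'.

Answer: yes

Derivation:
Gen 1 (s2): push. Stack: [s2]
Gen 2 (s1): push. Stack: [s2 s1]
Gen 3 (s2^-1): push. Stack: [s2 s1 s2^-1]
Gen 4 (s1): push. Stack: [s2 s1 s2^-1 s1]
Gen 5 (s2): push. Stack: [s2 s1 s2^-1 s1 s2]
Gen 6 (s2^-1): cancels prior s2. Stack: [s2 s1 s2^-1 s1]
Gen 7 (s1^-1): cancels prior s1. Stack: [s2 s1 s2^-1]
Gen 8 (s2): cancels prior s2^-1. Stack: [s2 s1]
Gen 9 (s1^-1): cancels prior s1. Stack: [s2]
Gen 10 (s2^-1): cancels prior s2. Stack: []
Reduced word: (empty)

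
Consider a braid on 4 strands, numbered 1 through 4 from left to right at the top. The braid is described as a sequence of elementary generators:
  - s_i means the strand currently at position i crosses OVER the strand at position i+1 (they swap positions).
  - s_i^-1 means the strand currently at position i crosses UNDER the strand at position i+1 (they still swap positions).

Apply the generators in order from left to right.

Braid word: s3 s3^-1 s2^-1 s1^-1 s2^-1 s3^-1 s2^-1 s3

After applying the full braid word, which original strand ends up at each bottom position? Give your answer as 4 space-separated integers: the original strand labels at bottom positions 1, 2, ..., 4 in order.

Gen 1 (s3): strand 3 crosses over strand 4. Perm now: [1 2 4 3]
Gen 2 (s3^-1): strand 4 crosses under strand 3. Perm now: [1 2 3 4]
Gen 3 (s2^-1): strand 2 crosses under strand 3. Perm now: [1 3 2 4]
Gen 4 (s1^-1): strand 1 crosses under strand 3. Perm now: [3 1 2 4]
Gen 5 (s2^-1): strand 1 crosses under strand 2. Perm now: [3 2 1 4]
Gen 6 (s3^-1): strand 1 crosses under strand 4. Perm now: [3 2 4 1]
Gen 7 (s2^-1): strand 2 crosses under strand 4. Perm now: [3 4 2 1]
Gen 8 (s3): strand 2 crosses over strand 1. Perm now: [3 4 1 2]

Answer: 3 4 1 2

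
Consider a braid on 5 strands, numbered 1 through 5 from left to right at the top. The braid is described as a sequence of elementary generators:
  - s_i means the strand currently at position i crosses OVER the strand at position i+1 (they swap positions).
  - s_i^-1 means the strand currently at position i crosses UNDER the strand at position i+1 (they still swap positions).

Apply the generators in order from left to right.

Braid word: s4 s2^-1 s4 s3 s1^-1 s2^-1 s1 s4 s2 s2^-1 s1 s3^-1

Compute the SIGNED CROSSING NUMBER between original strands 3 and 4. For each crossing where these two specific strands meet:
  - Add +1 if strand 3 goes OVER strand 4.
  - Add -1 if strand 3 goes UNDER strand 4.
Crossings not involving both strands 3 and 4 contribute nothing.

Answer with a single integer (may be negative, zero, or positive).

Gen 1: crossing 4x5. Both 3&4? no. Sum: 0
Gen 2: crossing 2x3. Both 3&4? no. Sum: 0
Gen 3: crossing 5x4. Both 3&4? no. Sum: 0
Gen 4: crossing 2x4. Both 3&4? no. Sum: 0
Gen 5: crossing 1x3. Both 3&4? no. Sum: 0
Gen 6: crossing 1x4. Both 3&4? no. Sum: 0
Gen 7: 3 over 4. Both 3&4? yes. Contrib: +1. Sum: 1
Gen 8: crossing 2x5. Both 3&4? no. Sum: 1
Gen 9: crossing 3x1. Both 3&4? no. Sum: 1
Gen 10: crossing 1x3. Both 3&4? no. Sum: 1
Gen 11: 4 over 3. Both 3&4? yes. Contrib: -1. Sum: 0
Gen 12: crossing 1x5. Both 3&4? no. Sum: 0

Answer: 0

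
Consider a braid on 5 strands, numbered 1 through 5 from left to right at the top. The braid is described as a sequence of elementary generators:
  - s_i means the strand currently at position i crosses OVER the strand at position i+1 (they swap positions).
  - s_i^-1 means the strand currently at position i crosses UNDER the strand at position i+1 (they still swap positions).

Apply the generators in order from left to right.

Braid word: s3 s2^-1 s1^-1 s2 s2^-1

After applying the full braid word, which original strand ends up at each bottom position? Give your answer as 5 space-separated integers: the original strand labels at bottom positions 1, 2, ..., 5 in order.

Answer: 4 1 2 3 5

Derivation:
Gen 1 (s3): strand 3 crosses over strand 4. Perm now: [1 2 4 3 5]
Gen 2 (s2^-1): strand 2 crosses under strand 4. Perm now: [1 4 2 3 5]
Gen 3 (s1^-1): strand 1 crosses under strand 4. Perm now: [4 1 2 3 5]
Gen 4 (s2): strand 1 crosses over strand 2. Perm now: [4 2 1 3 5]
Gen 5 (s2^-1): strand 2 crosses under strand 1. Perm now: [4 1 2 3 5]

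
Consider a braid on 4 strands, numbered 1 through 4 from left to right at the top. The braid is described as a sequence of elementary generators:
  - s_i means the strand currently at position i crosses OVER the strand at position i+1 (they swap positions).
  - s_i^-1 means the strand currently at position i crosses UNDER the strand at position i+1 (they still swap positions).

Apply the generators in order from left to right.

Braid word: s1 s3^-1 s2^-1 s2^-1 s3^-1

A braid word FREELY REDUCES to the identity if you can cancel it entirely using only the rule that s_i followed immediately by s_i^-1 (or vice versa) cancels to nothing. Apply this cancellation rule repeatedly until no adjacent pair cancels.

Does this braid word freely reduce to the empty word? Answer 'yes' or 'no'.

Gen 1 (s1): push. Stack: [s1]
Gen 2 (s3^-1): push. Stack: [s1 s3^-1]
Gen 3 (s2^-1): push. Stack: [s1 s3^-1 s2^-1]
Gen 4 (s2^-1): push. Stack: [s1 s3^-1 s2^-1 s2^-1]
Gen 5 (s3^-1): push. Stack: [s1 s3^-1 s2^-1 s2^-1 s3^-1]
Reduced word: s1 s3^-1 s2^-1 s2^-1 s3^-1

Answer: no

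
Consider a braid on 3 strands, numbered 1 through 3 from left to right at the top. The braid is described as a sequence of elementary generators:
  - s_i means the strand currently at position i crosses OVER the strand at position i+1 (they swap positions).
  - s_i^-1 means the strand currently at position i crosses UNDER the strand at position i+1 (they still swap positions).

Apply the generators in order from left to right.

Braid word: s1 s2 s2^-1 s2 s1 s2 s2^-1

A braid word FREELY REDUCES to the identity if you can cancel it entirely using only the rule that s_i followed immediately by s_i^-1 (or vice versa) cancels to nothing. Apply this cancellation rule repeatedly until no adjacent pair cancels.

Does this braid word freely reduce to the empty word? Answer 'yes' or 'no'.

Gen 1 (s1): push. Stack: [s1]
Gen 2 (s2): push. Stack: [s1 s2]
Gen 3 (s2^-1): cancels prior s2. Stack: [s1]
Gen 4 (s2): push. Stack: [s1 s2]
Gen 5 (s1): push. Stack: [s1 s2 s1]
Gen 6 (s2): push. Stack: [s1 s2 s1 s2]
Gen 7 (s2^-1): cancels prior s2. Stack: [s1 s2 s1]
Reduced word: s1 s2 s1

Answer: no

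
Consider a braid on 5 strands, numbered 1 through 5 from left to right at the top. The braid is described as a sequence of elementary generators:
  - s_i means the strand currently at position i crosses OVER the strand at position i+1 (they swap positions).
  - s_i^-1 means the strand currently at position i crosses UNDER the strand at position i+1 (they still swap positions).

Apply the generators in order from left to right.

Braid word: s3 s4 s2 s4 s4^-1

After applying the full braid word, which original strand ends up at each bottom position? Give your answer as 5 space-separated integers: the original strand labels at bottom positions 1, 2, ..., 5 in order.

Gen 1 (s3): strand 3 crosses over strand 4. Perm now: [1 2 4 3 5]
Gen 2 (s4): strand 3 crosses over strand 5. Perm now: [1 2 4 5 3]
Gen 3 (s2): strand 2 crosses over strand 4. Perm now: [1 4 2 5 3]
Gen 4 (s4): strand 5 crosses over strand 3. Perm now: [1 4 2 3 5]
Gen 5 (s4^-1): strand 3 crosses under strand 5. Perm now: [1 4 2 5 3]

Answer: 1 4 2 5 3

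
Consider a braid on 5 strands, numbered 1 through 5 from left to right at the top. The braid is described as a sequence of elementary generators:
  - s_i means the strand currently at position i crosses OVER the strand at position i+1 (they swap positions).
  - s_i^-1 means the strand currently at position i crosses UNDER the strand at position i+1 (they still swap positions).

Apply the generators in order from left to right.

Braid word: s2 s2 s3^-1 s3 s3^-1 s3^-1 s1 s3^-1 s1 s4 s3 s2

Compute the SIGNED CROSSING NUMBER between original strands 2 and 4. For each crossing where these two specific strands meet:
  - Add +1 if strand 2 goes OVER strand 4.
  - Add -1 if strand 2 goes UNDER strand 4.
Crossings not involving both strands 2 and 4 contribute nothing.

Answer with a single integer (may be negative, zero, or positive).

Answer: 0

Derivation:
Gen 1: crossing 2x3. Both 2&4? no. Sum: 0
Gen 2: crossing 3x2. Both 2&4? no. Sum: 0
Gen 3: crossing 3x4. Both 2&4? no. Sum: 0
Gen 4: crossing 4x3. Both 2&4? no. Sum: 0
Gen 5: crossing 3x4. Both 2&4? no. Sum: 0
Gen 6: crossing 4x3. Both 2&4? no. Sum: 0
Gen 7: crossing 1x2. Both 2&4? no. Sum: 0
Gen 8: crossing 3x4. Both 2&4? no. Sum: 0
Gen 9: crossing 2x1. Both 2&4? no. Sum: 0
Gen 10: crossing 3x5. Both 2&4? no. Sum: 0
Gen 11: crossing 4x5. Both 2&4? no. Sum: 0
Gen 12: crossing 2x5. Both 2&4? no. Sum: 0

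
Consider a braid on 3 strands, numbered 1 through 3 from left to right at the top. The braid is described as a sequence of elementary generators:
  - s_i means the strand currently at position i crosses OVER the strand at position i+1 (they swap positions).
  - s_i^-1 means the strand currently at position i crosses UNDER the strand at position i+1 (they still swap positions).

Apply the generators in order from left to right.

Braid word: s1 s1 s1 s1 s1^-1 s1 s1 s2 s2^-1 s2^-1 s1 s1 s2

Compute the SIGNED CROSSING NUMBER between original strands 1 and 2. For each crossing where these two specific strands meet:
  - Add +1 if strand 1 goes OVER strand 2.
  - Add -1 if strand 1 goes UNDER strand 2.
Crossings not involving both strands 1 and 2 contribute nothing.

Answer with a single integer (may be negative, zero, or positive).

Gen 1: 1 over 2. Both 1&2? yes. Contrib: +1. Sum: 1
Gen 2: 2 over 1. Both 1&2? yes. Contrib: -1. Sum: 0
Gen 3: 1 over 2. Both 1&2? yes. Contrib: +1. Sum: 1
Gen 4: 2 over 1. Both 1&2? yes. Contrib: -1. Sum: 0
Gen 5: 1 under 2. Both 1&2? yes. Contrib: -1. Sum: -1
Gen 6: 2 over 1. Both 1&2? yes. Contrib: -1. Sum: -2
Gen 7: 1 over 2. Both 1&2? yes. Contrib: +1. Sum: -1
Gen 8: crossing 1x3. Both 1&2? no. Sum: -1
Gen 9: crossing 3x1. Both 1&2? no. Sum: -1
Gen 10: crossing 1x3. Both 1&2? no. Sum: -1
Gen 11: crossing 2x3. Both 1&2? no. Sum: -1
Gen 12: crossing 3x2. Both 1&2? no. Sum: -1
Gen 13: crossing 3x1. Both 1&2? no. Sum: -1

Answer: -1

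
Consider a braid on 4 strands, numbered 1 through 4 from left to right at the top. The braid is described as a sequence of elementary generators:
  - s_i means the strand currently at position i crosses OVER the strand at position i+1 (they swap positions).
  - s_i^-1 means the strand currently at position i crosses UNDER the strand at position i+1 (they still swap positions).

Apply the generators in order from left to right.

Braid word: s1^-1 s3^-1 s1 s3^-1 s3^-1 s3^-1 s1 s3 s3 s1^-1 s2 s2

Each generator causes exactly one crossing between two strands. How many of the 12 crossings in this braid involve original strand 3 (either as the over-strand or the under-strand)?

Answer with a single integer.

Answer: 8

Derivation:
Gen 1: crossing 1x2. Involves strand 3? no. Count so far: 0
Gen 2: crossing 3x4. Involves strand 3? yes. Count so far: 1
Gen 3: crossing 2x1. Involves strand 3? no. Count so far: 1
Gen 4: crossing 4x3. Involves strand 3? yes. Count so far: 2
Gen 5: crossing 3x4. Involves strand 3? yes. Count so far: 3
Gen 6: crossing 4x3. Involves strand 3? yes. Count so far: 4
Gen 7: crossing 1x2. Involves strand 3? no. Count so far: 4
Gen 8: crossing 3x4. Involves strand 3? yes. Count so far: 5
Gen 9: crossing 4x3. Involves strand 3? yes. Count so far: 6
Gen 10: crossing 2x1. Involves strand 3? no. Count so far: 6
Gen 11: crossing 2x3. Involves strand 3? yes. Count so far: 7
Gen 12: crossing 3x2. Involves strand 3? yes. Count so far: 8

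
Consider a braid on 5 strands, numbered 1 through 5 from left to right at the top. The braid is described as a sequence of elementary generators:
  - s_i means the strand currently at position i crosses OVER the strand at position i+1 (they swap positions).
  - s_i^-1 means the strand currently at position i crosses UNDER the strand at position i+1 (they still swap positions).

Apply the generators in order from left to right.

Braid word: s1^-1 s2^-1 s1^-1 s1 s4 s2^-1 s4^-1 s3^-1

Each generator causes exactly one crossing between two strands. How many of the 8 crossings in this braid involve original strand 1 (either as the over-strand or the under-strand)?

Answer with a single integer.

Answer: 3

Derivation:
Gen 1: crossing 1x2. Involves strand 1? yes. Count so far: 1
Gen 2: crossing 1x3. Involves strand 1? yes. Count so far: 2
Gen 3: crossing 2x3. Involves strand 1? no. Count so far: 2
Gen 4: crossing 3x2. Involves strand 1? no. Count so far: 2
Gen 5: crossing 4x5. Involves strand 1? no. Count so far: 2
Gen 6: crossing 3x1. Involves strand 1? yes. Count so far: 3
Gen 7: crossing 5x4. Involves strand 1? no. Count so far: 3
Gen 8: crossing 3x4. Involves strand 1? no. Count so far: 3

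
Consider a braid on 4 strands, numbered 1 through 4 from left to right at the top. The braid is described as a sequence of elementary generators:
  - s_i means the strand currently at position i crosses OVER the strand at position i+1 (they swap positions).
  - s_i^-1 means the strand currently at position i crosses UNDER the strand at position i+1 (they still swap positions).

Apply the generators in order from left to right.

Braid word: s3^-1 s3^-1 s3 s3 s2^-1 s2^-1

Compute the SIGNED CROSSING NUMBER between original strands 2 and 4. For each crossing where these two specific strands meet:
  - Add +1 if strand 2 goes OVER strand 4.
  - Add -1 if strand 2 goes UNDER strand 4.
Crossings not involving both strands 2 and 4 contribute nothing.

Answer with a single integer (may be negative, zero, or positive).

Gen 1: crossing 3x4. Both 2&4? no. Sum: 0
Gen 2: crossing 4x3. Both 2&4? no. Sum: 0
Gen 3: crossing 3x4. Both 2&4? no. Sum: 0
Gen 4: crossing 4x3. Both 2&4? no. Sum: 0
Gen 5: crossing 2x3. Both 2&4? no. Sum: 0
Gen 6: crossing 3x2. Both 2&4? no. Sum: 0

Answer: 0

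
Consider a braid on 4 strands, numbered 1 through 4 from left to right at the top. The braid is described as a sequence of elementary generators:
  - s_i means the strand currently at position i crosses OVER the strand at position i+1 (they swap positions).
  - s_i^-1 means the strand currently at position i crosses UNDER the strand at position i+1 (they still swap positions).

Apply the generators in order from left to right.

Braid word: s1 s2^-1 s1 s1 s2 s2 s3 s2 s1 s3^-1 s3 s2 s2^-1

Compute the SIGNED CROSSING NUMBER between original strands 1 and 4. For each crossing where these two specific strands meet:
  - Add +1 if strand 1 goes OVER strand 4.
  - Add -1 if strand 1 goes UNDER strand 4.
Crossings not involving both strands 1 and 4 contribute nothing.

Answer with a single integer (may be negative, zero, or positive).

Answer: 1

Derivation:
Gen 1: crossing 1x2. Both 1&4? no. Sum: 0
Gen 2: crossing 1x3. Both 1&4? no. Sum: 0
Gen 3: crossing 2x3. Both 1&4? no. Sum: 0
Gen 4: crossing 3x2. Both 1&4? no. Sum: 0
Gen 5: crossing 3x1. Both 1&4? no. Sum: 0
Gen 6: crossing 1x3. Both 1&4? no. Sum: 0
Gen 7: 1 over 4. Both 1&4? yes. Contrib: +1. Sum: 1
Gen 8: crossing 3x4. Both 1&4? no. Sum: 1
Gen 9: crossing 2x4. Both 1&4? no. Sum: 1
Gen 10: crossing 3x1. Both 1&4? no. Sum: 1
Gen 11: crossing 1x3. Both 1&4? no. Sum: 1
Gen 12: crossing 2x3. Both 1&4? no. Sum: 1
Gen 13: crossing 3x2. Both 1&4? no. Sum: 1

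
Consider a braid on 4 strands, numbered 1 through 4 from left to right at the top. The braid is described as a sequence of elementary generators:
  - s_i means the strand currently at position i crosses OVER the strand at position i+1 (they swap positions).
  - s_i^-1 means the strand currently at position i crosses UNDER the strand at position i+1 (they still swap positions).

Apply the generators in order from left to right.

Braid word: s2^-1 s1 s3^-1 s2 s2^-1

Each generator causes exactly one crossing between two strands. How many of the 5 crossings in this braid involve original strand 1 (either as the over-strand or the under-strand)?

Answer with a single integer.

Answer: 3

Derivation:
Gen 1: crossing 2x3. Involves strand 1? no. Count so far: 0
Gen 2: crossing 1x3. Involves strand 1? yes. Count so far: 1
Gen 3: crossing 2x4. Involves strand 1? no. Count so far: 1
Gen 4: crossing 1x4. Involves strand 1? yes. Count so far: 2
Gen 5: crossing 4x1. Involves strand 1? yes. Count so far: 3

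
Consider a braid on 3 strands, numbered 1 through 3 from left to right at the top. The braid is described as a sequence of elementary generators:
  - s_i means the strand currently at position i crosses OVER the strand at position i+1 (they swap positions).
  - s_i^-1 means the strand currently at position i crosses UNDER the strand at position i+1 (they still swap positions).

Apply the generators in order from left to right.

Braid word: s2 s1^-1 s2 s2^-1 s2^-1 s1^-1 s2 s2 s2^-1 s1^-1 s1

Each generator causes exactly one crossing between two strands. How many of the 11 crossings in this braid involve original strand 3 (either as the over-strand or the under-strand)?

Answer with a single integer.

Gen 1: crossing 2x3. Involves strand 3? yes. Count so far: 1
Gen 2: crossing 1x3. Involves strand 3? yes. Count so far: 2
Gen 3: crossing 1x2. Involves strand 3? no. Count so far: 2
Gen 4: crossing 2x1. Involves strand 3? no. Count so far: 2
Gen 5: crossing 1x2. Involves strand 3? no. Count so far: 2
Gen 6: crossing 3x2. Involves strand 3? yes. Count so far: 3
Gen 7: crossing 3x1. Involves strand 3? yes. Count so far: 4
Gen 8: crossing 1x3. Involves strand 3? yes. Count so far: 5
Gen 9: crossing 3x1. Involves strand 3? yes. Count so far: 6
Gen 10: crossing 2x1. Involves strand 3? no. Count so far: 6
Gen 11: crossing 1x2. Involves strand 3? no. Count so far: 6

Answer: 6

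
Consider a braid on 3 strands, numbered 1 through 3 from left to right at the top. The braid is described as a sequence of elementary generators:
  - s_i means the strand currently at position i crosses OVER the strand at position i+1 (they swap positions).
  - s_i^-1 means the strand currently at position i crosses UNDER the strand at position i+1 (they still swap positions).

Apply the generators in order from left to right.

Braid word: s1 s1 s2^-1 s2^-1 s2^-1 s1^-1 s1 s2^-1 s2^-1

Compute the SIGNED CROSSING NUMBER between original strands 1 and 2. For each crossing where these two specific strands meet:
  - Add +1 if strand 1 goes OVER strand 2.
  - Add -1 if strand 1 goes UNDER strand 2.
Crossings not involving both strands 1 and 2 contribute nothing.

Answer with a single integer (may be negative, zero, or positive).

Answer: 0

Derivation:
Gen 1: 1 over 2. Both 1&2? yes. Contrib: +1. Sum: 1
Gen 2: 2 over 1. Both 1&2? yes. Contrib: -1. Sum: 0
Gen 3: crossing 2x3. Both 1&2? no. Sum: 0
Gen 4: crossing 3x2. Both 1&2? no. Sum: 0
Gen 5: crossing 2x3. Both 1&2? no. Sum: 0
Gen 6: crossing 1x3. Both 1&2? no. Sum: 0
Gen 7: crossing 3x1. Both 1&2? no. Sum: 0
Gen 8: crossing 3x2. Both 1&2? no. Sum: 0
Gen 9: crossing 2x3. Both 1&2? no. Sum: 0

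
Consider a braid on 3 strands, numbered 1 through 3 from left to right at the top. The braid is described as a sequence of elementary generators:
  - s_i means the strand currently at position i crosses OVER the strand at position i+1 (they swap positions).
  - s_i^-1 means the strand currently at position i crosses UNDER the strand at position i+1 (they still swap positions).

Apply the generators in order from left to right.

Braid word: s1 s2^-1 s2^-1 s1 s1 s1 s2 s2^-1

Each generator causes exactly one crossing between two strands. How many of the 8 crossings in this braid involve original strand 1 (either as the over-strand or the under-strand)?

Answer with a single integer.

Gen 1: crossing 1x2. Involves strand 1? yes. Count so far: 1
Gen 2: crossing 1x3. Involves strand 1? yes. Count so far: 2
Gen 3: crossing 3x1. Involves strand 1? yes. Count so far: 3
Gen 4: crossing 2x1. Involves strand 1? yes. Count so far: 4
Gen 5: crossing 1x2. Involves strand 1? yes. Count so far: 5
Gen 6: crossing 2x1. Involves strand 1? yes. Count so far: 6
Gen 7: crossing 2x3. Involves strand 1? no. Count so far: 6
Gen 8: crossing 3x2. Involves strand 1? no. Count so far: 6

Answer: 6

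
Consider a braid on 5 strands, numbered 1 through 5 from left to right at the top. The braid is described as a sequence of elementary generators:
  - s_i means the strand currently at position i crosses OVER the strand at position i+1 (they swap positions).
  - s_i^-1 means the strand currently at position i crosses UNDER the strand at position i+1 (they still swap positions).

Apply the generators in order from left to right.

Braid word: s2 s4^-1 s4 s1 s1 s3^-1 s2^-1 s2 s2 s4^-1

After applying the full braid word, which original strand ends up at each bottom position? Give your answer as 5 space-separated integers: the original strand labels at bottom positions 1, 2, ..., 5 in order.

Gen 1 (s2): strand 2 crosses over strand 3. Perm now: [1 3 2 4 5]
Gen 2 (s4^-1): strand 4 crosses under strand 5. Perm now: [1 3 2 5 4]
Gen 3 (s4): strand 5 crosses over strand 4. Perm now: [1 3 2 4 5]
Gen 4 (s1): strand 1 crosses over strand 3. Perm now: [3 1 2 4 5]
Gen 5 (s1): strand 3 crosses over strand 1. Perm now: [1 3 2 4 5]
Gen 6 (s3^-1): strand 2 crosses under strand 4. Perm now: [1 3 4 2 5]
Gen 7 (s2^-1): strand 3 crosses under strand 4. Perm now: [1 4 3 2 5]
Gen 8 (s2): strand 4 crosses over strand 3. Perm now: [1 3 4 2 5]
Gen 9 (s2): strand 3 crosses over strand 4. Perm now: [1 4 3 2 5]
Gen 10 (s4^-1): strand 2 crosses under strand 5. Perm now: [1 4 3 5 2]

Answer: 1 4 3 5 2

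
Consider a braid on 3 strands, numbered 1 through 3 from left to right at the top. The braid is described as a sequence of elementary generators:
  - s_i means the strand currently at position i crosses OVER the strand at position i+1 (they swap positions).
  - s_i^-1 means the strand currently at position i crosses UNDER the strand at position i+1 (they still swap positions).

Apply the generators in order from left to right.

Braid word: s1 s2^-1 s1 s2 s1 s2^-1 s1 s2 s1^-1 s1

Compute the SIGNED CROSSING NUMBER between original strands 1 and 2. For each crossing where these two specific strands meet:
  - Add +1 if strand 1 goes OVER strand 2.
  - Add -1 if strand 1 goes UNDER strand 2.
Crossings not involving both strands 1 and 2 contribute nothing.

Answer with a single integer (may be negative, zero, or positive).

Gen 1: 1 over 2. Both 1&2? yes. Contrib: +1. Sum: 1
Gen 2: crossing 1x3. Both 1&2? no. Sum: 1
Gen 3: crossing 2x3. Both 1&2? no. Sum: 1
Gen 4: 2 over 1. Both 1&2? yes. Contrib: -1. Sum: 0
Gen 5: crossing 3x1. Both 1&2? no. Sum: 0
Gen 6: crossing 3x2. Both 1&2? no. Sum: 0
Gen 7: 1 over 2. Both 1&2? yes. Contrib: +1. Sum: 1
Gen 8: crossing 1x3. Both 1&2? no. Sum: 1
Gen 9: crossing 2x3. Both 1&2? no. Sum: 1
Gen 10: crossing 3x2. Both 1&2? no. Sum: 1

Answer: 1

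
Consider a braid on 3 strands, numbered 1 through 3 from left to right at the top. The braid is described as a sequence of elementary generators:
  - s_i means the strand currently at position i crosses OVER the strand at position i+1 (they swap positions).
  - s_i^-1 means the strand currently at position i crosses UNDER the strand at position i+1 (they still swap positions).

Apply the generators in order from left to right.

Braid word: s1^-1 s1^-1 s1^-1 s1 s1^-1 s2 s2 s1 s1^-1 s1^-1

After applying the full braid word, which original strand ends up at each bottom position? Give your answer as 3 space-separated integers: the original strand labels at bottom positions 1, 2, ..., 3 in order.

Gen 1 (s1^-1): strand 1 crosses under strand 2. Perm now: [2 1 3]
Gen 2 (s1^-1): strand 2 crosses under strand 1. Perm now: [1 2 3]
Gen 3 (s1^-1): strand 1 crosses under strand 2. Perm now: [2 1 3]
Gen 4 (s1): strand 2 crosses over strand 1. Perm now: [1 2 3]
Gen 5 (s1^-1): strand 1 crosses under strand 2. Perm now: [2 1 3]
Gen 6 (s2): strand 1 crosses over strand 3. Perm now: [2 3 1]
Gen 7 (s2): strand 3 crosses over strand 1. Perm now: [2 1 3]
Gen 8 (s1): strand 2 crosses over strand 1. Perm now: [1 2 3]
Gen 9 (s1^-1): strand 1 crosses under strand 2. Perm now: [2 1 3]
Gen 10 (s1^-1): strand 2 crosses under strand 1. Perm now: [1 2 3]

Answer: 1 2 3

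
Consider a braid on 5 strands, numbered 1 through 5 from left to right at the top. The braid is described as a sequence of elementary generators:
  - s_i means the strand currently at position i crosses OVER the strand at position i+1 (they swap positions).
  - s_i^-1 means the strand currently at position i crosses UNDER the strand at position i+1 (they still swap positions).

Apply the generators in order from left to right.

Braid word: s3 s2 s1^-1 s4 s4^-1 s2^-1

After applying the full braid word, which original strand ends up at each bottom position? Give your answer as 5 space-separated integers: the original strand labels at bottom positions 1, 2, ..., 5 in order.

Answer: 4 2 1 3 5

Derivation:
Gen 1 (s3): strand 3 crosses over strand 4. Perm now: [1 2 4 3 5]
Gen 2 (s2): strand 2 crosses over strand 4. Perm now: [1 4 2 3 5]
Gen 3 (s1^-1): strand 1 crosses under strand 4. Perm now: [4 1 2 3 5]
Gen 4 (s4): strand 3 crosses over strand 5. Perm now: [4 1 2 5 3]
Gen 5 (s4^-1): strand 5 crosses under strand 3. Perm now: [4 1 2 3 5]
Gen 6 (s2^-1): strand 1 crosses under strand 2. Perm now: [4 2 1 3 5]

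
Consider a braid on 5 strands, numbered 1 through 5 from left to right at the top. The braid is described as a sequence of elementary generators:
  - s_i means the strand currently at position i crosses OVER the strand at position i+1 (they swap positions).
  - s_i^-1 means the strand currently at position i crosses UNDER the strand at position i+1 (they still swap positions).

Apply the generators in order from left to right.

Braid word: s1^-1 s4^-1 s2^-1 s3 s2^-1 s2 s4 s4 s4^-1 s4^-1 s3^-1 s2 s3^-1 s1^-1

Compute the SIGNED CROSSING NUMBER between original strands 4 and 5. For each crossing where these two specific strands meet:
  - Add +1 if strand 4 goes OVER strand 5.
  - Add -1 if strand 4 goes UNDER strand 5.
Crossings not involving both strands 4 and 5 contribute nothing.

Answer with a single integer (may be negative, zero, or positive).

Answer: -1

Derivation:
Gen 1: crossing 1x2. Both 4&5? no. Sum: 0
Gen 2: 4 under 5. Both 4&5? yes. Contrib: -1. Sum: -1
Gen 3: crossing 1x3. Both 4&5? no. Sum: -1
Gen 4: crossing 1x5. Both 4&5? no. Sum: -1
Gen 5: crossing 3x5. Both 4&5? no. Sum: -1
Gen 6: crossing 5x3. Both 4&5? no. Sum: -1
Gen 7: crossing 1x4. Both 4&5? no. Sum: -1
Gen 8: crossing 4x1. Both 4&5? no. Sum: -1
Gen 9: crossing 1x4. Both 4&5? no. Sum: -1
Gen 10: crossing 4x1. Both 4&5? no. Sum: -1
Gen 11: crossing 5x1. Both 4&5? no. Sum: -1
Gen 12: crossing 3x1. Both 4&5? no. Sum: -1
Gen 13: crossing 3x5. Both 4&5? no. Sum: -1
Gen 14: crossing 2x1. Both 4&5? no. Sum: -1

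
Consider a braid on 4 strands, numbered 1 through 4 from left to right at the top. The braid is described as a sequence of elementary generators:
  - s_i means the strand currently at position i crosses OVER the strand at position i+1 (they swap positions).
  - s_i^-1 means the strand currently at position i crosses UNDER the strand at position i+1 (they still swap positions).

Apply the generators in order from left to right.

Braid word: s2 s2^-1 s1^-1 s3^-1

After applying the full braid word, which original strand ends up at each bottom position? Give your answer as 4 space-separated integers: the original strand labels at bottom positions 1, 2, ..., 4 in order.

Answer: 2 1 4 3

Derivation:
Gen 1 (s2): strand 2 crosses over strand 3. Perm now: [1 3 2 4]
Gen 2 (s2^-1): strand 3 crosses under strand 2. Perm now: [1 2 3 4]
Gen 3 (s1^-1): strand 1 crosses under strand 2. Perm now: [2 1 3 4]
Gen 4 (s3^-1): strand 3 crosses under strand 4. Perm now: [2 1 4 3]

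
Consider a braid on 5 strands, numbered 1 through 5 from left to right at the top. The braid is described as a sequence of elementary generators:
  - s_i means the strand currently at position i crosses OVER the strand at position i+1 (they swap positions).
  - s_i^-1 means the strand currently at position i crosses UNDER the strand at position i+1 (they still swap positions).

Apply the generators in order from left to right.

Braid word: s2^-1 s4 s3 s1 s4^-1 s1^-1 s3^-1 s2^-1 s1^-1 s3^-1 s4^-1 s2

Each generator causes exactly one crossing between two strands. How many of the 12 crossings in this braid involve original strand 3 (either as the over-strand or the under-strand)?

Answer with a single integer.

Answer: 6

Derivation:
Gen 1: crossing 2x3. Involves strand 3? yes. Count so far: 1
Gen 2: crossing 4x5. Involves strand 3? no. Count so far: 1
Gen 3: crossing 2x5. Involves strand 3? no. Count so far: 1
Gen 4: crossing 1x3. Involves strand 3? yes. Count so far: 2
Gen 5: crossing 2x4. Involves strand 3? no. Count so far: 2
Gen 6: crossing 3x1. Involves strand 3? yes. Count so far: 3
Gen 7: crossing 5x4. Involves strand 3? no. Count so far: 3
Gen 8: crossing 3x4. Involves strand 3? yes. Count so far: 4
Gen 9: crossing 1x4. Involves strand 3? no. Count so far: 4
Gen 10: crossing 3x5. Involves strand 3? yes. Count so far: 5
Gen 11: crossing 3x2. Involves strand 3? yes. Count so far: 6
Gen 12: crossing 1x5. Involves strand 3? no. Count so far: 6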